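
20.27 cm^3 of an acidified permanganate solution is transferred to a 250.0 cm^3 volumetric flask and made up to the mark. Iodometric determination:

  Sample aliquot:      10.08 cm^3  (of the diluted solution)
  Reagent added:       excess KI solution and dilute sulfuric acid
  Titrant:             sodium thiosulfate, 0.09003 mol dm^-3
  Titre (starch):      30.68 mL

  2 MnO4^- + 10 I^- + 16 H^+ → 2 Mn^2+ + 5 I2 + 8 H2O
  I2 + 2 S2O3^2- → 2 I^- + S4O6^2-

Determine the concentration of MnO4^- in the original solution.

0.6759 mol/L

n(S2O3^2-) = 0.03068 × 0.09003 = 2.762 × 10^-3 mol
n(I2) = n(S2O3^2-)/2 = 1.381 × 10^-3 mol
From the 2:5 ratio, n(MnO4^-) in the aliquot = 2/5 × 1.381 × 10^-3 = 5.524 × 10^-4 mol
[MnO4^-]_dilute = 5.524 × 10^-4 / 0.01008 = 0.05480 mol/L
[MnO4^-]_original = 0.05480 × 250.0/20.27 = 0.6759 mol/L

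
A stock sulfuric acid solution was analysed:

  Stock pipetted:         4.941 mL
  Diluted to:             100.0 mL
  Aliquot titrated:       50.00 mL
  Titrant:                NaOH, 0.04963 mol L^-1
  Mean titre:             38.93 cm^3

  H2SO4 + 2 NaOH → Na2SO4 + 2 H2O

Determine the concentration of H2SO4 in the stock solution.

n(NaOH) = 0.03893 × 0.04963 = 1.932 × 10^-3 mol
From the 1:2 ratio, n(H2SO4) in the aliquot = 1/2 × 1.932 × 10^-3 = 9.660 × 10^-4 mol
[H2SO4]_dilute = 9.660 × 10^-4 / 0.05000 = 0.01932 mol/L
Dilution factor = 100.0 / 4.941 = 20.24
[H2SO4]_stock = 0.01932 × 20.24 = 0.3910 mol/L

0.3910 mol/L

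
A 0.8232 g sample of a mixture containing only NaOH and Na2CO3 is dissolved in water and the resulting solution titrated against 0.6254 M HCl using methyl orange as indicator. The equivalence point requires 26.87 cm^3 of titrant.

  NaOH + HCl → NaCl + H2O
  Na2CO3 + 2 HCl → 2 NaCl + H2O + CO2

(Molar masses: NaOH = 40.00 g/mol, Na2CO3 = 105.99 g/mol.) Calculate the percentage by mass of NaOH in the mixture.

25.19 %

n(HCl) = 0.02687 × 0.6254 = 0.01680 mol
Let x = n(NaOH), y = n(Na2CO3).
Titrant: 1x + 2y = 0.01680;  mass: 40.00x + 105.99y = 0.8232
Solving, x = 5.183 × 10^-3 mol, y = 5.811 × 10^-3 mol
mass of NaOH = 5.183 × 10^-3 × 40.00 = 0.2073 g
% NaOH = 0.2073 / 0.8232 × 100 = 25.19 %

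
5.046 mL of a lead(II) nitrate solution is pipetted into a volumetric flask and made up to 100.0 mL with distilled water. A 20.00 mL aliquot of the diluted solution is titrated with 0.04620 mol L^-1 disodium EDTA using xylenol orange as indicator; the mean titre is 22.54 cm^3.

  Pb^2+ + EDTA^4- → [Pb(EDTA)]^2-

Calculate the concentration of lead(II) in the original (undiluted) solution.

n(EDTA) = 0.02254 × 0.04620 = 1.041 × 10^-3 mol
n(Pb2+) in the aliquot = 1.041 × 10^-3 mol (1:1 ratio)
[Pb2+]_dilute = 1.041 × 10^-3 / 0.02000 = 0.05207 mol/L
Dilution factor = 100.0 / 5.046 = 19.82
[Pb2+]_stock = 0.05207 × 19.82 = 1.032 mol/L

1.032 mol/L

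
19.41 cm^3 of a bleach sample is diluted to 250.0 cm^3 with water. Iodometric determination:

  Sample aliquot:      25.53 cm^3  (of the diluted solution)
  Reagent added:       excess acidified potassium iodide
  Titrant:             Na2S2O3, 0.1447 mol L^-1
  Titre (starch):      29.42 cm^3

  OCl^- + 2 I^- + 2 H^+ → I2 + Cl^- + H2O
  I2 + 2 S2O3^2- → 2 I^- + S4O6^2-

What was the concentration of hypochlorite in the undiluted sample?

n(S2O3^2-) = 0.02942 × 0.1447 = 4.257 × 10^-3 mol
n(I2) = n(S2O3^2-)/2 = 2.129 × 10^-3 mol
n(OCl^-) in the aliquot = 2.129 × 10^-3 mol (1:1 ratio)
[OCl^-]_dilute = 2.129 × 10^-3 / 0.02553 = 0.08337 mol/L
[OCl^-]_original = 0.08337 × 250.0/19.41 = 1.074 mol/L

1.074 mol/L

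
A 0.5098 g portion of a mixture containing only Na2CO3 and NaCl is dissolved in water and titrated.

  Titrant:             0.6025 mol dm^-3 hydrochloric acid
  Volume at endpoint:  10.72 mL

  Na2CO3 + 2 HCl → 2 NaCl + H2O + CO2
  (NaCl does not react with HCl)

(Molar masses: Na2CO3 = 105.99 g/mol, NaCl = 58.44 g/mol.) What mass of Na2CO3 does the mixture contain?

n(HCl) = 0.01072 × 0.6025 = 6.459 × 10^-3 mol
Let x = n(Na2CO3), y = n(NaCl).
Titrant: 2x = 6.459 × 10^-3;  mass: 105.99x + 58.44y = 0.5098
Solving, x = 3.229 × 10^-3 mol, y = 2.866 × 10^-3 mol
mass of Na2CO3 = 3.229 × 10^-3 × 105.99 = 0.3423 g

0.3423 g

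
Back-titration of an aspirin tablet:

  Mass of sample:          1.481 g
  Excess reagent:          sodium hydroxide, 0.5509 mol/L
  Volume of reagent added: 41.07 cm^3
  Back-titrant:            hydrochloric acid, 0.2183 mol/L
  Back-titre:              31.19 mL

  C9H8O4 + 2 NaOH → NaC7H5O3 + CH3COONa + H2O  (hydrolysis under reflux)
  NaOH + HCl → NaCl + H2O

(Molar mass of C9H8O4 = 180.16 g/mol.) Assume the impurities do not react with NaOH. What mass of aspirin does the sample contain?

1.425 g

n(NaOH) added = 0.04107 × 0.5509 = 0.02263 mol
n(HCl) used in back-titration = 0.03119 × 0.2183 = 6.809 × 10^-3 mol
n(NaOH) left over = 6.809 × 10^-3 mol (1:1 ratio)
n(NaOH) consumed by analyte = 0.02263 − 6.809 × 10^-3 = 0.01582 mol
From the 1:2 ratio, n(C9H8O4) = 1/2 × 0.01582 = 7.908 × 10^-3 mol
mass of C9H8O4 = 7.908 × 10^-3 × 180.16 = 1.425 g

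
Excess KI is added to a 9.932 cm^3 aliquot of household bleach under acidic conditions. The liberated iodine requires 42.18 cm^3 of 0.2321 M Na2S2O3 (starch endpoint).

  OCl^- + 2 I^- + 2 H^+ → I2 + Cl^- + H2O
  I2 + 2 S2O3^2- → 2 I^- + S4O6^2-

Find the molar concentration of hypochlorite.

0.4929 M

n(S2O3^2-) = 0.04218 × 0.2321 = 9.790 × 10^-3 mol
n(I2) = n(S2O3^2-)/2 = 4.895 × 10^-3 mol
n(OCl^-) in the aliquot = 4.895 × 10^-3 mol (1:1 ratio)
[OCl^-] = 4.895 × 10^-3 / 0.009932 = 0.4929 mol/L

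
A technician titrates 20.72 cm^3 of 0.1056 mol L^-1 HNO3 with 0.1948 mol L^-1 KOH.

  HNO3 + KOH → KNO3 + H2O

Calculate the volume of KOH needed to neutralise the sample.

11.23 mL

n(HNO3) = 0.02072 L × 0.1056 mol/L = 2.188 × 10^-3 mol
n(KOH) = 2.188 × 10^-3 mol (1:1 stoichiometry)
V(KOH) = 2.188 × 10^-3 mol / 0.1948 mol/L = 0.01123 L = 11.23 mL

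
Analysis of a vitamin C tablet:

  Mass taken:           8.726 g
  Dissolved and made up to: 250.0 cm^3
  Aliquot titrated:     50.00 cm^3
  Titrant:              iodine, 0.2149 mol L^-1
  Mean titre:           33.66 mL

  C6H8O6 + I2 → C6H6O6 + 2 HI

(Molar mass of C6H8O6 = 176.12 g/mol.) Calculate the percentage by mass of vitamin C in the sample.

73.00 %

n(I2) per titration = 0.03366 × 0.2149 = 7.234 × 10^-3 mol
n(C6H8O6) in each aliquot = 7.234 × 10^-3 mol (1:1 ratio)
n(C6H8O6) in the whole flask = 7.234 × 10^-3 × 250.0/50.00 = 0.03617 mol
mass of C6H8O6 = 0.03617 × 176.12 = 6.370 g
% C6H8O6 = 6.370 / 8.726 × 100 = 73.00 %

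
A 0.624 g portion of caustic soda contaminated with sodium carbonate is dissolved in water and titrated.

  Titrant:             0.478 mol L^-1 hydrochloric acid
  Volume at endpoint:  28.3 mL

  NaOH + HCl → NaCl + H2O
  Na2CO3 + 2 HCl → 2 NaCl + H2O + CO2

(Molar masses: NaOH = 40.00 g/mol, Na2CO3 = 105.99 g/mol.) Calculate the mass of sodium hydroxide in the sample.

0.286 g

n(HCl) = 0.0283 × 0.478 = 0.0135 mol
Let x = n(NaOH), y = n(Na2CO3).
Titrant: 1x + 2y = 0.0135;  mass: 40.00x + 105.99y = 0.624
Solving, x = 7.15 × 10^-3 mol, y = 3.19 × 10^-3 mol
mass of NaOH = 7.15 × 10^-3 × 40.00 = 0.286 g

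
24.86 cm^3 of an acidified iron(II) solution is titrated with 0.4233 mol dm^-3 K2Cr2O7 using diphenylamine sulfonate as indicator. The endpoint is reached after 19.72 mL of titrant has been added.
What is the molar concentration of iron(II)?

2.015 mol/L

Cr2O7^2- + 6 Fe^2+ + 14 H^+ → 2 Cr^3+ + 6 Fe^3+ + 7 H2O
n(K2Cr2O7) = 0.01972 L × 0.4233 mol/L = 8.347 × 10^-3 mol
From the 6:1 mole ratio, n(Fe2+) = 6/1 × 8.347 × 10^-3 = 0.05008 mol
[Fe2+] = 0.05008 mol / 0.02486 L = 2.015 mol/L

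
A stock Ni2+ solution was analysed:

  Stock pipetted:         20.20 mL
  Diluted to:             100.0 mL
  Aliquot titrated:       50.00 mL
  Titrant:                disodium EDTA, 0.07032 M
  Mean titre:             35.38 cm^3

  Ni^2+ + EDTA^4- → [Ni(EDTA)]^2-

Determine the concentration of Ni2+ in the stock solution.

n(EDTA) = 0.03538 × 0.07032 = 2.488 × 10^-3 mol
n(Ni2+) in the aliquot = 2.488 × 10^-3 mol (1:1 ratio)
[Ni2+]_dilute = 2.488 × 10^-3 / 0.05000 = 0.04976 mol/L
Dilution factor = 100.0 / 20.20 = 4.950
[Ni2+]_stock = 0.04976 × 4.950 = 0.2463 mol/L

0.2463 M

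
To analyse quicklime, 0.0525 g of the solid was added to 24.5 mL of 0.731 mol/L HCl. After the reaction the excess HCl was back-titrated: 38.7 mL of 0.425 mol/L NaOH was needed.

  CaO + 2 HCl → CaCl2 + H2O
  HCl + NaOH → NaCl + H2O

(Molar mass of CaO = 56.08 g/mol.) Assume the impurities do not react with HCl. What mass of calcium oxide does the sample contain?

n(HCl) added = 0.0245 × 0.731 = 0.0179 mol
n(NaOH) used in back-titration = 0.0387 × 0.425 = 0.0164 mol
n(HCl) left over = 0.0164 mol (1:1 ratio)
n(HCl) consumed by analyte = 0.0179 − 0.0164 = 1.46 × 10^-3 mol
From the 1:2 ratio, n(CaO) = 1/2 × 1.46 × 10^-3 = 7.31 × 10^-4 mol
mass of CaO = 7.31 × 10^-4 × 56.08 = 0.0410 g

0.0410 g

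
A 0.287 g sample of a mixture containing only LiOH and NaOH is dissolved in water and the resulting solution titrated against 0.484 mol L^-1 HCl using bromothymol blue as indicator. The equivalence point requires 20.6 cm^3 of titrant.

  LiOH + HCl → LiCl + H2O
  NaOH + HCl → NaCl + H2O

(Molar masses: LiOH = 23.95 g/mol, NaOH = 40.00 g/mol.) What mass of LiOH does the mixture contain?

n(HCl) = 0.0206 × 0.484 = 9.97 × 10^-3 mol
Let x = n(LiOH), y = n(NaOH).
Titrant: 1x + 1y = 9.97 × 10^-3;  mass: 23.95x + 40.00y = 0.287
Solving, x = 6.97 × 10^-3 mol, y = 3.00 × 10^-3 mol
mass of LiOH = 6.97 × 10^-3 × 23.95 = 0.167 g

0.167 g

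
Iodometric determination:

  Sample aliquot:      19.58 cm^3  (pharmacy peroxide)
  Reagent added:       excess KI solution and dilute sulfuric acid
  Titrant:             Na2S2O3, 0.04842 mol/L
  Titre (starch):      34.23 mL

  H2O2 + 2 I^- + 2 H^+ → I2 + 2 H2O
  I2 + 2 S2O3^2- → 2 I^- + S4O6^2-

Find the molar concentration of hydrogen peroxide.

0.04232 mol/L

n(S2O3^2-) = 0.03423 × 0.04842 = 1.657 × 10^-3 mol
n(I2) = n(S2O3^2-)/2 = 8.287 × 10^-4 mol
n(H2O2) in the aliquot = 8.287 × 10^-4 mol (1:1 ratio)
[H2O2] = 8.287 × 10^-4 / 0.01958 = 0.04232 mol/L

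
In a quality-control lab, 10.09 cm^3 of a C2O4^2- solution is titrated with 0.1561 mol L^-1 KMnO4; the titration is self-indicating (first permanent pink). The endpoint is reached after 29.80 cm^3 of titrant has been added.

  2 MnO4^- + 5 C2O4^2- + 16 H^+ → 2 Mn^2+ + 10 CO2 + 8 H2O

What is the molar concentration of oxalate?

1.153 mol/L

n(KMnO4) = 0.02980 L × 0.1561 mol/L = 4.652 × 10^-3 mol
From the 5:2 mole ratio, n(C2O4^2-) = 5/2 × 4.652 × 10^-3 = 0.01163 mol
[C2O4^2-] = 0.01163 mol / 0.01009 L = 1.153 mol/L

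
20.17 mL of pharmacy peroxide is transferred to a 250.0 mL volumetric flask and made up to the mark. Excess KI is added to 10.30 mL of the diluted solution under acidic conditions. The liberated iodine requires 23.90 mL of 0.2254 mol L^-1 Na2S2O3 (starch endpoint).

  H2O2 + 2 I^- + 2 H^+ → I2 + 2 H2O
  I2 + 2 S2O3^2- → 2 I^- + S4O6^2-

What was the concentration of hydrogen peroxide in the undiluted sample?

n(S2O3^2-) = 0.02390 × 0.2254 = 5.387 × 10^-3 mol
n(I2) = n(S2O3^2-)/2 = 2.694 × 10^-3 mol
n(H2O2) in the aliquot = 2.694 × 10^-3 mol (1:1 ratio)
[H2O2]_dilute = 2.694 × 10^-3 / 0.01030 = 0.2615 mol/L
[H2O2]_original = 0.2615 × 250.0/20.17 = 3.241 mol/L

3.241 mol/L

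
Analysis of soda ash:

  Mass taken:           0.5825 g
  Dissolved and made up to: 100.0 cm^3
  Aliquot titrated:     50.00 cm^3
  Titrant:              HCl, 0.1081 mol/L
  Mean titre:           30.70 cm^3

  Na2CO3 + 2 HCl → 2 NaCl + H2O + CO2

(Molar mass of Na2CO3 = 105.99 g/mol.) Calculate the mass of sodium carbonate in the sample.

0.3517 g

n(HCl) per titration = 0.03070 × 0.1081 = 3.319 × 10^-3 mol
From the 1:2 ratio, n(Na2CO3) in each aliquot = 1/2 × 3.319 × 10^-3 = 1.659 × 10^-3 mol
n(Na2CO3) in the whole flask = 1.659 × 10^-3 × 100.0/50.00 = 3.319 × 10^-3 mol
mass of Na2CO3 = 3.319 × 10^-3 × 105.99 = 0.3517 g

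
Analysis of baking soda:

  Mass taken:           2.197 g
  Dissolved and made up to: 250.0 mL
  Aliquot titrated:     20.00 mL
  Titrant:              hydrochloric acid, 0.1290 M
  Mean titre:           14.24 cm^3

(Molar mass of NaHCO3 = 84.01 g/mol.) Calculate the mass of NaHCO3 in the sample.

1.929 g

NaHCO3 + HCl → NaCl + H2O + CO2
n(HCl) per titration = 0.01424 × 0.1290 = 1.837 × 10^-3 mol
n(NaHCO3) in each aliquot = 1.837 × 10^-3 mol (1:1 ratio)
n(NaHCO3) in the whole flask = 1.837 × 10^-3 × 250.0/20.00 = 0.02296 mol
mass of NaHCO3 = 0.02296 × 84.01 = 1.929 g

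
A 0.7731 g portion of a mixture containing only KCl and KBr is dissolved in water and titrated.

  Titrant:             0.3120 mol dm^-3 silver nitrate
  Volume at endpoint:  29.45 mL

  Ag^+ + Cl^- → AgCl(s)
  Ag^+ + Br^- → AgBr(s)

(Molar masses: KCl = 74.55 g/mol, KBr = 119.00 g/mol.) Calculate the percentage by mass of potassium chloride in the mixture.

n(AgNO3) = 0.02945 × 0.3120 = 9.188 × 10^-3 mol
Let x = n(KCl), y = n(KBr).
Titrant: 1x + 1y = 9.188 × 10^-3;  mass: 74.55x + 119.00y = 0.7731
Solving, x = 7.206 × 10^-3 mol, y = 1.982 × 10^-3 mol
mass of KCl = 7.206 × 10^-3 × 74.55 = 0.5372 g
% KCl = 0.5372 / 0.7731 × 100 = 69.49 %

69.49 %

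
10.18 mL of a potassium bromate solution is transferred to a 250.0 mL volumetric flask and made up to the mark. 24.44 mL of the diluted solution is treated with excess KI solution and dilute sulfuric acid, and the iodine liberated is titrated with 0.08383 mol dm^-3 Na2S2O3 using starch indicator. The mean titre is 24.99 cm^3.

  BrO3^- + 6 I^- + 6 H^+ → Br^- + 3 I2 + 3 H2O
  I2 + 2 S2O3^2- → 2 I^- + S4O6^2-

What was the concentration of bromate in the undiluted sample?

0.3508 mol/L

n(S2O3^2-) = 0.02499 × 0.08383 = 2.095 × 10^-3 mol
n(I2) = n(S2O3^2-)/2 = 1.047 × 10^-3 mol
From the 1:3 ratio, n(BrO3^-) in the aliquot = 1/3 × 1.047 × 10^-3 = 3.492 × 10^-4 mol
[BrO3^-]_dilute = 3.492 × 10^-4 / 0.02444 = 0.01429 mol/L
[BrO3^-]_original = 0.01429 × 250.0/10.18 = 0.3508 mol/L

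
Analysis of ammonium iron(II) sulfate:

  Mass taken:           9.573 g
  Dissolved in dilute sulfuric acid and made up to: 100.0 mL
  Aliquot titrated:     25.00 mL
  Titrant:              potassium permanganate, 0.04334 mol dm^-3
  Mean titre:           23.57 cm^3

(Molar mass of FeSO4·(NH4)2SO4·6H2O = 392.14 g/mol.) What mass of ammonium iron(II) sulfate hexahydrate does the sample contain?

8.012 g

MnO4^- + 5 Fe^2+ + 8 H^+ → Mn^2+ + 5 Fe^3+ + 4 H2O
n(KMnO4) per titration = 0.02357 × 0.04334 = 1.022 × 10^-3 mol
From the 5:1 ratio, n(FeSO4·(NH4)2SO4·6H2O) in each aliquot = 5/1 × 1.022 × 10^-3 = 5.108 × 10^-3 mol
n(FeSO4·(NH4)2SO4·6H2O) in the whole flask = 5.108 × 10^-3 × 100.0/25.00 = 0.02043 mol
mass of FeSO4·(NH4)2SO4·6H2O = 0.02043 × 392.14 = 8.012 g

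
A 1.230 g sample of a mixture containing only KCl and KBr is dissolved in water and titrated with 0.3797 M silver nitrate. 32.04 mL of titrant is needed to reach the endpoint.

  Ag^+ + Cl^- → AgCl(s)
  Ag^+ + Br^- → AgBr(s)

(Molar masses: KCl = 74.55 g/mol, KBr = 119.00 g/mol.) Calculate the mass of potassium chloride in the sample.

0.3651 g

n(AgNO3) = 0.03204 × 0.3797 = 0.01217 mol
Let x = n(KCl), y = n(KBr).
Titrant: 1x + 1y = 0.01217;  mass: 74.55x + 119.00y = 1.230
Solving, x = 4.898 × 10^-3 mol, y = 7.268 × 10^-3 mol
mass of KCl = 4.898 × 10^-3 × 74.55 = 0.3651 g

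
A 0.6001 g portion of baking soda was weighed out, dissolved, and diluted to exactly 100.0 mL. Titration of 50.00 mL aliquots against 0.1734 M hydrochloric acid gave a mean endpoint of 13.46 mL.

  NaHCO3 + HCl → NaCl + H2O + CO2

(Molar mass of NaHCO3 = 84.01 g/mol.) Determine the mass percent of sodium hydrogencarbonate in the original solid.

65.35 %

n(HCl) per titration = 0.01346 × 0.1734 = 2.334 × 10^-3 mol
n(NaHCO3) in each aliquot = 2.334 × 10^-3 mol (1:1 ratio)
n(NaHCO3) in the whole flask = 2.334 × 10^-3 × 100.0/50.00 = 4.668 × 10^-3 mol
mass of NaHCO3 = 4.668 × 10^-3 × 84.01 = 0.3922 g
% NaHCO3 = 0.3922 / 0.6001 × 100 = 65.35 %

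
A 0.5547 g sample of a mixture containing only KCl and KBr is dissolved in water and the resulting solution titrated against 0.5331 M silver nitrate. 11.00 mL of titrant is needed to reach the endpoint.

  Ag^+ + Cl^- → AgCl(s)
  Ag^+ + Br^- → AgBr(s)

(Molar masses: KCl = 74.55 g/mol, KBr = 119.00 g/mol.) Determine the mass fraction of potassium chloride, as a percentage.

43.28 %

n(AgNO3) = 0.01100 × 0.5331 = 5.864 × 10^-3 mol
Let x = n(KCl), y = n(KBr).
Titrant: 1x + 1y = 5.864 × 10^-3;  mass: 74.55x + 119.00y = 0.5547
Solving, x = 3.220 × 10^-3 mol, y = 2.644 × 10^-3 mol
mass of KCl = 3.220 × 10^-3 × 74.55 = 0.2400 g
% KCl = 0.2400 / 0.5547 × 100 = 43.28 %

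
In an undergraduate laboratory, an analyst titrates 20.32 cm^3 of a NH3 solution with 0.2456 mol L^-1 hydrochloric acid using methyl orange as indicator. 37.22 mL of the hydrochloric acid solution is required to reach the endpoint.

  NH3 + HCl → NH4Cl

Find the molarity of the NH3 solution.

0.4499 mol/L

n(HCl) = 0.03722 L × 0.2456 mol/L = 9.141 × 10^-3 mol
n(NH3) = 9.141 × 10^-3 mol (1:1 mole ratio)
[NH3] = 9.141 × 10^-3 mol / 0.02032 L = 0.4499 mol/L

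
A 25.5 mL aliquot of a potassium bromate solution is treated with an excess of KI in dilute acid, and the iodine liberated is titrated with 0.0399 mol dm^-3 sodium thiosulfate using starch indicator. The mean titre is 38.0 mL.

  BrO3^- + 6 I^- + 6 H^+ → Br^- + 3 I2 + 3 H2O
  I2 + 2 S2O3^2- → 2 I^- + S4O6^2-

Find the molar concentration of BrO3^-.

0.00991 mol/L

n(S2O3^2-) = 0.0380 × 0.0399 = 1.52 × 10^-3 mol
n(I2) = n(S2O3^2-)/2 = 7.58 × 10^-4 mol
From the 1:3 ratio, n(BrO3^-) in the aliquot = 1/3 × 7.58 × 10^-4 = 2.53 × 10^-4 mol
[BrO3^-] = 2.53 × 10^-4 / 0.0255 = 0.00991 mol/L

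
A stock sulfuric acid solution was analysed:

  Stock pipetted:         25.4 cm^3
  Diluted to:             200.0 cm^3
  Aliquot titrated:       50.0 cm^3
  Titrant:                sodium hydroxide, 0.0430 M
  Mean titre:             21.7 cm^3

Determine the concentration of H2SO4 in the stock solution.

0.0735 M

H2SO4 + 2 NaOH → Na2SO4 + 2 H2O
n(NaOH) = 0.0217 × 0.0430 = 9.33 × 10^-4 mol
From the 1:2 ratio, n(H2SO4) in the aliquot = 1/2 × 9.33 × 10^-4 = 4.67 × 10^-4 mol
[H2SO4]_dilute = 4.67 × 10^-4 / 0.0500 = 0.00933 mol/L
Dilution factor = 200.0 / 25.4 = 7.874
[H2SO4]_stock = 0.00933 × 7.874 = 0.0735 mol/L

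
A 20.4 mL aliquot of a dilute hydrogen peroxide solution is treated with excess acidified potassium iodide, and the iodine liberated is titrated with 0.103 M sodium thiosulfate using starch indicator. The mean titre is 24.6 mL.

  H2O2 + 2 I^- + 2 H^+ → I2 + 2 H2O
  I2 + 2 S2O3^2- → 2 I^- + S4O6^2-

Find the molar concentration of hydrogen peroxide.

n(S2O3^2-) = 0.0246 × 0.103 = 2.53 × 10^-3 mol
n(I2) = n(S2O3^2-)/2 = 1.27 × 10^-3 mol
n(H2O2) in the aliquot = 1.27 × 10^-3 mol (1:1 ratio)
[H2O2] = 1.27 × 10^-3 / 0.0204 = 0.0621 mol/L

0.0621 M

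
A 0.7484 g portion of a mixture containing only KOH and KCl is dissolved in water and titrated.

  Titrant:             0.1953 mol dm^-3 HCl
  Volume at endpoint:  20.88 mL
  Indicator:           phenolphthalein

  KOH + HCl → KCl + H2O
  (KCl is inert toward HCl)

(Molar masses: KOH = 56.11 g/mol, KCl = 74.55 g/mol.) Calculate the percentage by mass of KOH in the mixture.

n(HCl) = 0.02088 × 0.1953 = 4.078 × 10^-3 mol
Let x = n(KOH), y = n(KCl).
Titrant: 1x = 4.078 × 10^-3;  mass: 56.11x + 74.55y = 0.7484
Solving, x = 4.078 × 10^-3 mol, y = 6.970 × 10^-3 mol
mass of KOH = 4.078 × 10^-3 × 56.11 = 0.2288 g
% KOH = 0.2288 / 0.7484 × 100 = 30.57 %

30.57 %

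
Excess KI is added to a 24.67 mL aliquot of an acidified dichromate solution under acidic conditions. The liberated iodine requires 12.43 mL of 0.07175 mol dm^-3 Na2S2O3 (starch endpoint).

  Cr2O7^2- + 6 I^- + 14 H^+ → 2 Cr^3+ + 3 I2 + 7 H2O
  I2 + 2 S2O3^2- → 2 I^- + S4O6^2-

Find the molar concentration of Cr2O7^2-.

0.006025 mol/L

n(S2O3^2-) = 0.01243 × 0.07175 = 8.919 × 10^-4 mol
n(I2) = n(S2O3^2-)/2 = 4.459 × 10^-4 mol
From the 1:3 ratio, n(Cr2O7^2-) in the aliquot = 1/3 × 4.459 × 10^-4 = 1.486 × 10^-4 mol
[Cr2O7^2-] = 1.486 × 10^-4 / 0.02467 = 0.006025 mol/L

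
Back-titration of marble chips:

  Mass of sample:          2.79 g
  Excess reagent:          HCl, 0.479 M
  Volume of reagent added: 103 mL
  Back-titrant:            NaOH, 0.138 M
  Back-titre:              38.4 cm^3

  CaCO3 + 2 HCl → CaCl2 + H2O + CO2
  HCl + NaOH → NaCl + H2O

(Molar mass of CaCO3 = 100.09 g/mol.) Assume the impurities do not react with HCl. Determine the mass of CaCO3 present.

2.20 g

n(HCl) added = 0.103 × 0.479 = 0.0493 mol
n(NaOH) used in back-titration = 0.0384 × 0.138 = 5.30 × 10^-3 mol
n(HCl) left over = 5.30 × 10^-3 mol (1:1 ratio)
n(HCl) consumed by analyte = 0.0493 − 5.30 × 10^-3 = 0.0440 mol
From the 1:2 ratio, n(CaCO3) = 1/2 × 0.0440 = 0.0220 mol
mass of CaCO3 = 0.0220 × 100.09 = 2.20 g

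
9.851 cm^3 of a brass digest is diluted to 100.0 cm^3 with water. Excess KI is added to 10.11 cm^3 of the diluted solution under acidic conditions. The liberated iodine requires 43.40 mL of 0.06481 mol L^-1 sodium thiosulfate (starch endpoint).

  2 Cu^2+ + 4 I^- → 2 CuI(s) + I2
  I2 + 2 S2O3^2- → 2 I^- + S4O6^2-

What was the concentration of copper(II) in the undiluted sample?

n(S2O3^2-) = 0.04340 × 0.06481 = 2.813 × 10^-3 mol
n(I2) = n(S2O3^2-)/2 = 1.406 × 10^-3 mol
From the 2:1 ratio, n(Cu2+) in the aliquot = 2/1 × 1.406 × 10^-3 = 2.813 × 10^-3 mol
[Cu2+]_dilute = 2.813 × 10^-3 / 0.01011 = 0.2782 mol/L
[Cu2+]_original = 0.2782 × 100.0/9.851 = 2.824 mol/L

2.824 mol/L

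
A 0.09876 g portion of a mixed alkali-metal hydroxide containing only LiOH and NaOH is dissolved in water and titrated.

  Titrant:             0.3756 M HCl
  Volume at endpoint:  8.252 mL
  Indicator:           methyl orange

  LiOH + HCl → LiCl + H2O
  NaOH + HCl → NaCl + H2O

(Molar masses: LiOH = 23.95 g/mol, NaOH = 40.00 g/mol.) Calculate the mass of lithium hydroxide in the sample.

0.03763 g

n(HCl) = 0.008252 × 0.3756 = 3.099 × 10^-3 mol
Let x = n(LiOH), y = n(NaOH).
Titrant: 1x + 1y = 3.099 × 10^-3;  mass: 23.95x + 40.00y = 0.09876
Solving, x = 1.571 × 10^-3 mol, y = 1.528 × 10^-3 mol
mass of LiOH = 1.571 × 10^-3 × 23.95 = 0.03763 g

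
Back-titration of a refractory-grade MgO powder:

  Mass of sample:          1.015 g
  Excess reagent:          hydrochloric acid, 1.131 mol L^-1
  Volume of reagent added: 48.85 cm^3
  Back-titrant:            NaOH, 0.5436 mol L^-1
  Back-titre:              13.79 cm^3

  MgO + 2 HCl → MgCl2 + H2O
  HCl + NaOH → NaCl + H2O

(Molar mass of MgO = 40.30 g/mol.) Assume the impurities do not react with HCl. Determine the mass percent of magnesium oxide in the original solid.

n(HCl) added = 0.04885 × 1.131 = 0.05525 mol
n(NaOH) used in back-titration = 0.01379 × 0.5436 = 7.496 × 10^-3 mol
n(HCl) left over = 7.496 × 10^-3 mol (1:1 ratio)
n(HCl) consumed by analyte = 0.05525 − 7.496 × 10^-3 = 0.04775 mol
From the 1:2 ratio, n(MgO) = 1/2 × 0.04775 = 0.02388 mol
mass of MgO = 0.02388 × 40.30 = 0.9622 g
% MgO = 0.9622 / 1.015 × 100 = 94.80 %

94.80 %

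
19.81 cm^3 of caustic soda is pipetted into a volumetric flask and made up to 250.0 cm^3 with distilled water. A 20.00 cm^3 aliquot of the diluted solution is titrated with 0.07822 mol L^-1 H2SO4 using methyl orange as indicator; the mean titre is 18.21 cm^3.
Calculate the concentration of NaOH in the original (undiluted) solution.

2 NaOH + H2SO4 → Na2SO4 + 2 H2O
n(H2SO4) = 0.01821 × 0.07822 = 1.424 × 10^-3 mol
From the 2:1 ratio, n(NaOH) in the aliquot = 2/1 × 1.424 × 10^-3 = 2.849 × 10^-3 mol
[NaOH]_dilute = 2.849 × 10^-3 / 0.02000 = 0.1424 mol/L
Dilution factor = 250.0 / 19.81 = 12.62
[NaOH]_stock = 0.1424 × 12.62 = 1.798 mol/L

1.798 mol/L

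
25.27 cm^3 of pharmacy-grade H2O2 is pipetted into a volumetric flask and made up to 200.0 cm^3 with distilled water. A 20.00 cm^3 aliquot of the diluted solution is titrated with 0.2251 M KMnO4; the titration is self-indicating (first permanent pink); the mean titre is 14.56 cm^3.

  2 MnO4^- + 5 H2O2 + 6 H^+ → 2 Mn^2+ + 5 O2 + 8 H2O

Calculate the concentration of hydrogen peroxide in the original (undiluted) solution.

3.242 M

n(KMnO4) = 0.01456 × 0.2251 = 3.277 × 10^-3 mol
From the 5:2 ratio, n(H2O2) in the aliquot = 5/2 × 3.277 × 10^-3 = 8.194 × 10^-3 mol
[H2O2]_dilute = 8.194 × 10^-3 / 0.02000 = 0.4097 mol/L
Dilution factor = 200.0 / 25.27 = 7.915
[H2O2]_stock = 0.4097 × 7.915 = 3.242 mol/L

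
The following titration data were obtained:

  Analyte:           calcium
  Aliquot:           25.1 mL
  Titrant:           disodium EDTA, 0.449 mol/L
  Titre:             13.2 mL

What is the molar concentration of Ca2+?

0.236 mol/L

Ca^2+ + EDTA^4- → [Ca(EDTA)]^2-
n(EDTA) = 0.0132 L × 0.449 mol/L = 5.93 × 10^-3 mol
n(Ca2+) = 5.93 × 10^-3 mol (1:1 mole ratio)
[Ca2+] = 5.93 × 10^-3 mol / 0.0251 L = 0.236 mol/L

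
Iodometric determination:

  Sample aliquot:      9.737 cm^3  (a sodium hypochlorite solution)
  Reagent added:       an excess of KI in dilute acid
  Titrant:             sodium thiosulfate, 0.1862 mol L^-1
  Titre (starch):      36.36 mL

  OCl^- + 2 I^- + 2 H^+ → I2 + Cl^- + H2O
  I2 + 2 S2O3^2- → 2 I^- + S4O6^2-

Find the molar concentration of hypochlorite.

n(S2O3^2-) = 0.03636 × 0.1862 = 6.770 × 10^-3 mol
n(I2) = n(S2O3^2-)/2 = 3.385 × 10^-3 mol
n(OCl^-) in the aliquot = 3.385 × 10^-3 mol (1:1 ratio)
[OCl^-] = 3.385 × 10^-3 / 0.009737 = 0.3477 mol/L

0.3477 mol/L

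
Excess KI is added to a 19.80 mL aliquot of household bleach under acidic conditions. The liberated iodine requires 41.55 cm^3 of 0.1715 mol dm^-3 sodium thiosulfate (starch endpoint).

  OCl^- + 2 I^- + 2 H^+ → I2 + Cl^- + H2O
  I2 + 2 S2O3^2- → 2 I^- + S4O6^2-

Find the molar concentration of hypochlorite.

0.1799 mol/L

n(S2O3^2-) = 0.04155 × 0.1715 = 7.126 × 10^-3 mol
n(I2) = n(S2O3^2-)/2 = 3.563 × 10^-3 mol
n(OCl^-) in the aliquot = 3.563 × 10^-3 mol (1:1 ratio)
[OCl^-] = 3.563 × 10^-3 / 0.01980 = 0.1799 mol/L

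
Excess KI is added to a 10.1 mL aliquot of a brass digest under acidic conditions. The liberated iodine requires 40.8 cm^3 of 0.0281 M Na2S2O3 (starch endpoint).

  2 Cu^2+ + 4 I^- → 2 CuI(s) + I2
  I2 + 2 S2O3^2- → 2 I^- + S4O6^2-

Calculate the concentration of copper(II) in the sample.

n(S2O3^2-) = 0.0408 × 0.0281 = 1.15 × 10^-3 mol
n(I2) = n(S2O3^2-)/2 = 5.73 × 10^-4 mol
From the 2:1 ratio, n(Cu2+) in the aliquot = 2/1 × 5.73 × 10^-4 = 1.15 × 10^-3 mol
[Cu2+] = 1.15 × 10^-3 / 0.0101 = 0.114 mol/L

0.114 M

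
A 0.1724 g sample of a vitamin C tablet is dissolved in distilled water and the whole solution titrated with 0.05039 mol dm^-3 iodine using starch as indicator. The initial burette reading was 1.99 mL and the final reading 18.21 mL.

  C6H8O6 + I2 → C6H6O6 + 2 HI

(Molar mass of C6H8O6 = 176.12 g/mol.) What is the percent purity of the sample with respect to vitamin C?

n(I2) = 0.01622 L × 0.05039 mol/L = 8.173 × 10^-4 mol
n(C6H8O6) = 8.173 × 10^-4 mol (1:1 ratio)
mass of C6H8O6 = 8.173 × 10^-4 × 176.12 g/mol = 0.1439 g
% C6H8O6 = 0.1439 / 0.1724 × 100 = 83.50 %

83.50 %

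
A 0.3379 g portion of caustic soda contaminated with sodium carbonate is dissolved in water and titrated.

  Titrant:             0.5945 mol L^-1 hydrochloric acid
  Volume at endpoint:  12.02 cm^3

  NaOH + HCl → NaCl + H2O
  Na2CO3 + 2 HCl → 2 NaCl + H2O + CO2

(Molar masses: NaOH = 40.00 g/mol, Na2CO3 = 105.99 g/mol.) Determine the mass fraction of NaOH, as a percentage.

37.16 %

n(HCl) = 0.01202 × 0.5945 = 7.146 × 10^-3 mol
Let x = n(NaOH), y = n(Na2CO3).
Titrant: 1x + 2y = 7.146 × 10^-3;  mass: 40.00x + 105.99y = 0.3379
Solving, x = 3.139 × 10^-3 mol, y = 2.003 × 10^-3 mol
mass of NaOH = 3.139 × 10^-3 × 40.00 = 0.1256 g
% NaOH = 0.1256 / 0.3379 × 100 = 37.16 %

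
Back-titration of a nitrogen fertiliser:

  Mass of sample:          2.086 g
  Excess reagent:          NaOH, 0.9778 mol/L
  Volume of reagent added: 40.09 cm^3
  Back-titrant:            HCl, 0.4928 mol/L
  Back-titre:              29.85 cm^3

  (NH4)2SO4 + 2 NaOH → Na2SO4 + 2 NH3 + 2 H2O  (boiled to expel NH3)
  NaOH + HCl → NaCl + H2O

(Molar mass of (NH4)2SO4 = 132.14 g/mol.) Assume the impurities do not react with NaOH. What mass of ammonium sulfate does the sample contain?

1.618 g

n(NaOH) added = 0.04009 × 0.9778 = 0.03920 mol
n(HCl) used in back-titration = 0.02985 × 0.4928 = 0.01471 mol
n(NaOH) left over = 0.01471 mol (1:1 ratio)
n(NaOH) consumed by analyte = 0.03920 − 0.01471 = 0.02449 mol
From the 1:2 ratio, n((NH4)2SO4) = 1/2 × 0.02449 = 0.01224 mol
mass of (NH4)2SO4 = 0.01224 × 132.14 = 1.618 g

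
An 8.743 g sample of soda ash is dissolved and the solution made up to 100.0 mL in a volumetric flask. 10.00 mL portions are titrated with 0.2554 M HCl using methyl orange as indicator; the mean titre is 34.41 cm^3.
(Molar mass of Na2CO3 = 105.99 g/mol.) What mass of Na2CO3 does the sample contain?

4.657 g

Na2CO3 + 2 HCl → 2 NaCl + H2O + CO2
n(HCl) per titration = 0.03441 × 0.2554 = 8.788 × 10^-3 mol
From the 1:2 ratio, n(Na2CO3) in each aliquot = 1/2 × 8.788 × 10^-3 = 4.394 × 10^-3 mol
n(Na2CO3) in the whole flask = 4.394 × 10^-3 × 100.0/10.00 = 0.04394 mol
mass of Na2CO3 = 0.04394 × 105.99 = 4.657 g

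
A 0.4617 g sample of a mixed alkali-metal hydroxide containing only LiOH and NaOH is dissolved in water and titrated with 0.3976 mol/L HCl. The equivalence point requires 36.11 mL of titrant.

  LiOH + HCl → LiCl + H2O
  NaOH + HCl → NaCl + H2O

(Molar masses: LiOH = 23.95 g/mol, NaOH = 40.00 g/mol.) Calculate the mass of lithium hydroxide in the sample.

0.1680 g

n(HCl) = 0.03611 × 0.3976 = 0.01436 mol
Let x = n(LiOH), y = n(NaOH).
Titrant: 1x + 1y = 0.01436;  mass: 23.95x + 40.00y = 0.4617
Solving, x = 7.015 × 10^-3 mol, y = 7.342 × 10^-3 mol
mass of LiOH = 7.015 × 10^-3 × 23.95 = 0.1680 g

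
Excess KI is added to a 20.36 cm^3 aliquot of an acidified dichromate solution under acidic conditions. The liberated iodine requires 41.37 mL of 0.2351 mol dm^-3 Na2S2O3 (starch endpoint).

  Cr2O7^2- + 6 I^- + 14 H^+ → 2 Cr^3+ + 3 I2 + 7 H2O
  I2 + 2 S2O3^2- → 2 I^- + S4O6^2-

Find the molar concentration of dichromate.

0.07962 mol/L

n(S2O3^2-) = 0.04137 × 0.2351 = 9.726 × 10^-3 mol
n(I2) = n(S2O3^2-)/2 = 4.863 × 10^-3 mol
From the 1:3 ratio, n(Cr2O7^2-) in the aliquot = 1/3 × 4.863 × 10^-3 = 1.621 × 10^-3 mol
[Cr2O7^2-] = 1.621 × 10^-3 / 0.02036 = 0.07962 mol/L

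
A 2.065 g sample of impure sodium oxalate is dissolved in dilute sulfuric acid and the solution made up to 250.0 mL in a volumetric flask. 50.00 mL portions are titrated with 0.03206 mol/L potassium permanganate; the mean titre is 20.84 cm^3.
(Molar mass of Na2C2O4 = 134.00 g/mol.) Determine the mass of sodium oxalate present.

1.119 g

2 MnO4^- + 5 C2O4^2- + 16 H^+ → 2 Mn^2+ + 10 CO2 + 8 H2O
n(KMnO4) per titration = 0.02084 × 0.03206 = 6.681 × 10^-4 mol
From the 5:2 ratio, n(Na2C2O4) in each aliquot = 5/2 × 6.681 × 10^-4 = 1.670 × 10^-3 mol
n(Na2C2O4) in the whole flask = 1.670 × 10^-3 × 250.0/50.00 = 8.352 × 10^-3 mol
mass of Na2C2O4 = 8.352 × 10^-3 × 134.00 = 1.119 g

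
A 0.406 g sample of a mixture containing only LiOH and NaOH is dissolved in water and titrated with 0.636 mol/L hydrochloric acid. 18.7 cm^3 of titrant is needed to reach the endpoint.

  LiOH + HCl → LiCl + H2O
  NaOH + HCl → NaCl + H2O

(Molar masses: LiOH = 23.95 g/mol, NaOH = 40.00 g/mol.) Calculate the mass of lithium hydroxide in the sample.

0.104 g

n(HCl) = 0.0187 × 0.636 = 0.0119 mol
Let x = n(LiOH), y = n(NaOH).
Titrant: 1x + 1y = 0.0119;  mass: 23.95x + 40.00y = 0.406
Solving, x = 4.34 × 10^-3 mol, y = 7.55 × 10^-3 mol
mass of LiOH = 4.34 × 10^-3 × 23.95 = 0.104 g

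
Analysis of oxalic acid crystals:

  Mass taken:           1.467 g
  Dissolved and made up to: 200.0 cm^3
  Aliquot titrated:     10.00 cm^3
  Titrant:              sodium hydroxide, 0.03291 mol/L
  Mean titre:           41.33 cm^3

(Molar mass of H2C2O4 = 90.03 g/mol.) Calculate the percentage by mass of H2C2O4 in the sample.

83.47 %

H2C2O4 + 2 NaOH → Na2C2O4 + 2 H2O
n(NaOH) per titration = 0.04133 × 0.03291 = 1.360 × 10^-3 mol
From the 1:2 ratio, n(H2C2O4) in each aliquot = 1/2 × 1.360 × 10^-3 = 6.801 × 10^-4 mol
n(H2C2O4) in the whole flask = 6.801 × 10^-4 × 200.0/10.00 = 0.01360 mol
mass of H2C2O4 = 0.01360 × 90.03 = 1.225 g
% H2C2O4 = 1.225 / 1.467 × 100 = 83.47 %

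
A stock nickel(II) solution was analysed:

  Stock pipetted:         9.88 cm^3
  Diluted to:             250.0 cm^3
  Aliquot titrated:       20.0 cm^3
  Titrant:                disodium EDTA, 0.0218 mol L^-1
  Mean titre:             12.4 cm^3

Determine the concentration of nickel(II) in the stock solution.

Ni^2+ + EDTA^4- → [Ni(EDTA)]^2-
n(EDTA) = 0.0124 × 0.0218 = 2.70 × 10^-4 mol
n(Ni2+) in the aliquot = 2.70 × 10^-4 mol (1:1 ratio)
[Ni2+]_dilute = 2.70 × 10^-4 / 0.0200 = 0.0135 mol/L
Dilution factor = 250.0 / 9.88 = 25.30
[Ni2+]_stock = 0.0135 × 25.30 = 0.342 mol/L

0.342 mol/L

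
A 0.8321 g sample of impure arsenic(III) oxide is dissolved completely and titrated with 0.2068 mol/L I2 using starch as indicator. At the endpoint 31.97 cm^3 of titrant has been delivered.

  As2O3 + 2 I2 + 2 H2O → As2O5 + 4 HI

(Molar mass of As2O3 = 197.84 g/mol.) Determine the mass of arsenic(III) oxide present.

0.6540 g

n(I2) = 0.03197 L × 0.2068 mol/L = 6.611 × 10^-3 mol
From the 1:2 ratio, n(As2O3) = 1/2 × 6.611 × 10^-3 = 3.306 × 10^-3 mol
mass of As2O3 = 3.306 × 10^-3 × 197.84 g/mol = 0.6540 g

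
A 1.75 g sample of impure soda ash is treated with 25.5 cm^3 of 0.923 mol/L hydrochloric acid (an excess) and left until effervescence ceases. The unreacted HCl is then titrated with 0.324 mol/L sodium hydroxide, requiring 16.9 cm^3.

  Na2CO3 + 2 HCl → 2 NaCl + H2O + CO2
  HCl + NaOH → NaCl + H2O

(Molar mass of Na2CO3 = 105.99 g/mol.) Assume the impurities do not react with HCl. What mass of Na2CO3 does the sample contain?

0.957 g

n(HCl) added = 0.0255 × 0.923 = 0.0235 mol
n(NaOH) used in back-titration = 0.0169 × 0.324 = 5.48 × 10^-3 mol
n(HCl) left over = 5.48 × 10^-3 mol (1:1 ratio)
n(HCl) consumed by analyte = 0.0235 − 5.48 × 10^-3 = 0.0181 mol
From the 1:2 ratio, n(Na2CO3) = 1/2 × 0.0181 = 9.03 × 10^-3 mol
mass of Na2CO3 = 9.03 × 10^-3 × 105.99 = 0.957 g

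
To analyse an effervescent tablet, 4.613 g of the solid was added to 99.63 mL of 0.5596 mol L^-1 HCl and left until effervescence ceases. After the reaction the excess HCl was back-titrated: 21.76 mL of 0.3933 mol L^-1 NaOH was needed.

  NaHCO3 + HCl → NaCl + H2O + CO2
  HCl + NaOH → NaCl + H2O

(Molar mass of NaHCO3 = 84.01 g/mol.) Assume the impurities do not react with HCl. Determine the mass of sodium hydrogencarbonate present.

3.965 g

n(HCl) added = 0.09963 × 0.5596 = 0.05575 mol
n(NaOH) used in back-titration = 0.02176 × 0.3933 = 8.558 × 10^-3 mol
n(HCl) left over = 8.558 × 10^-3 mol (1:1 ratio)
n(HCl) consumed by analyte = 0.05575 − 8.558 × 10^-3 = 0.04719 mol
n(NaHCO3) = 0.04719 mol (1:1 ratio)
mass of NaHCO3 = 0.04719 × 84.01 = 3.965 g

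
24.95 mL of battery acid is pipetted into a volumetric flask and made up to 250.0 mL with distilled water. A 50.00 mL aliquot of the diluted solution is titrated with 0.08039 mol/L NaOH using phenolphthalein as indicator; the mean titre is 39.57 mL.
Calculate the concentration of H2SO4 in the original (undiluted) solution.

H2SO4 + 2 NaOH → Na2SO4 + 2 H2O
n(NaOH) = 0.03957 × 0.08039 = 3.181 × 10^-3 mol
From the 1:2 ratio, n(H2SO4) in the aliquot = 1/2 × 3.181 × 10^-3 = 1.591 × 10^-3 mol
[H2SO4]_dilute = 1.591 × 10^-3 / 0.05000 = 0.03181 mol/L
Dilution factor = 250.0 / 24.95 = 10.02
[H2SO4]_stock = 0.03181 × 10.02 = 0.3187 mol/L

0.3187 mol/L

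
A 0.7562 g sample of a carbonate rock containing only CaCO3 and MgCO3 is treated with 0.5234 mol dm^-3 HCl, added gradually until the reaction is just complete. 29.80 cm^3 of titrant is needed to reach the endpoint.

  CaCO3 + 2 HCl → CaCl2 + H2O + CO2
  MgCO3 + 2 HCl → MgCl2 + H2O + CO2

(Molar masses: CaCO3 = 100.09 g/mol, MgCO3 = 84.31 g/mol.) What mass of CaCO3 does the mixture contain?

n(HCl) = 0.02980 × 0.5234 = 0.01560 mol
Let x = n(CaCO3), y = n(MgCO3).
Titrant: 2x + 2y = 0.01560;  mass: 100.09x + 84.31y = 0.7562
Solving, x = 6.254 × 10^-3 mol, y = 1.544 × 10^-3 mol
mass of CaCO3 = 6.254 × 10^-3 × 100.09 = 0.6260 g

0.6260 g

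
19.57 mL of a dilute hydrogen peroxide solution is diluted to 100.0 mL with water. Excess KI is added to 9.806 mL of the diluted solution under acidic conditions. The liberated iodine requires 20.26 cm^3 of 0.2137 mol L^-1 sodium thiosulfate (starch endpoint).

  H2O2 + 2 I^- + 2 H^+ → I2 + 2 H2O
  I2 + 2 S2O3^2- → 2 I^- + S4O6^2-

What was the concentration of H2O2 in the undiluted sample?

1.128 mol/L

n(S2O3^2-) = 0.02026 × 0.2137 = 4.330 × 10^-3 mol
n(I2) = n(S2O3^2-)/2 = 2.165 × 10^-3 mol
n(H2O2) in the aliquot = 2.165 × 10^-3 mol (1:1 ratio)
[H2O2]_dilute = 2.165 × 10^-3 / 0.009806 = 0.2208 mol/L
[H2O2]_original = 0.2208 × 100.0/19.57 = 1.128 mol/L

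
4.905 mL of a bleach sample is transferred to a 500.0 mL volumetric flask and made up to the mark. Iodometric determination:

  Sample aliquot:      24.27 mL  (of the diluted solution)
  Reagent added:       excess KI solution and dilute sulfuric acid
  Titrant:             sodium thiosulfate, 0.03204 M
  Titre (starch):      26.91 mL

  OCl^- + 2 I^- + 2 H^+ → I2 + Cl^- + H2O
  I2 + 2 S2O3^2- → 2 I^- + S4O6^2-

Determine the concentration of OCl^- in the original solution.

n(S2O3^2-) = 0.02691 × 0.03204 = 8.622 × 10^-4 mol
n(I2) = n(S2O3^2-)/2 = 4.311 × 10^-4 mol
n(OCl^-) in the aliquot = 4.311 × 10^-4 mol (1:1 ratio)
[OCl^-]_dilute = 4.311 × 10^-4 / 0.02427 = 0.01776 mol/L
[OCl^-]_original = 0.01776 × 500.0/4.905 = 1.811 mol/L

1.811 M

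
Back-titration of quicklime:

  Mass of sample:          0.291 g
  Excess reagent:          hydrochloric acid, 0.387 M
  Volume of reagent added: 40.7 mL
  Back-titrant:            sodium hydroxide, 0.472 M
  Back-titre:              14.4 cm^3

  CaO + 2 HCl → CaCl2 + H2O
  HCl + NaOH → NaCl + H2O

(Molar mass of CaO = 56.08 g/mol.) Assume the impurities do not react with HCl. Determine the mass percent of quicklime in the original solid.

n(HCl) added = 0.0407 × 0.387 = 0.0158 mol
n(NaOH) used in back-titration = 0.0144 × 0.472 = 6.80 × 10^-3 mol
n(HCl) left over = 6.80 × 10^-3 mol (1:1 ratio)
n(HCl) consumed by analyte = 0.0158 − 6.80 × 10^-3 = 8.95 × 10^-3 mol
From the 1:2 ratio, n(CaO) = 1/2 × 8.95 × 10^-3 = 4.48 × 10^-3 mol
mass of CaO = 4.48 × 10^-3 × 56.08 = 0.251 g
% CaO = 0.251 / 0.291 × 100 = 86.3 %

86.3 %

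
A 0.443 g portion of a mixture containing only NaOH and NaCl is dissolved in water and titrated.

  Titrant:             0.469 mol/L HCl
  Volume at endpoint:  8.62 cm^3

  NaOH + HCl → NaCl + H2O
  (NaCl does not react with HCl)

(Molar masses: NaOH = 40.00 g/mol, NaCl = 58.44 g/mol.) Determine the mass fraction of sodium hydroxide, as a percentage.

n(HCl) = 0.00862 × 0.469 = 4.04 × 10^-3 mol
Let x = n(NaOH), y = n(NaCl).
Titrant: 1x = 4.04 × 10^-3;  mass: 40.00x + 58.44y = 0.443
Solving, x = 4.04 × 10^-3 mol, y = 4.81 × 10^-3 mol
mass of NaOH = 4.04 × 10^-3 × 40.00 = 0.162 g
% NaOH = 0.162 / 0.443 × 100 = 36.5 %

36.5 %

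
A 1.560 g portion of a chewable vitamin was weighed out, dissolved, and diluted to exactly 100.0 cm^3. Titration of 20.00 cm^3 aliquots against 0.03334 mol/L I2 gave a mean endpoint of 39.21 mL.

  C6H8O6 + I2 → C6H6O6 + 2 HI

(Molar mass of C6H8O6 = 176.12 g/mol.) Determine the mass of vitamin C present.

1.151 g

n(I2) per titration = 0.03921 × 0.03334 = 1.307 × 10^-3 mol
n(C6H8O6) in each aliquot = 1.307 × 10^-3 mol (1:1 ratio)
n(C6H8O6) in the whole flask = 1.307 × 10^-3 × 100.0/20.00 = 6.536 × 10^-3 mol
mass of C6H8O6 = 6.536 × 10^-3 × 176.12 = 1.151 g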